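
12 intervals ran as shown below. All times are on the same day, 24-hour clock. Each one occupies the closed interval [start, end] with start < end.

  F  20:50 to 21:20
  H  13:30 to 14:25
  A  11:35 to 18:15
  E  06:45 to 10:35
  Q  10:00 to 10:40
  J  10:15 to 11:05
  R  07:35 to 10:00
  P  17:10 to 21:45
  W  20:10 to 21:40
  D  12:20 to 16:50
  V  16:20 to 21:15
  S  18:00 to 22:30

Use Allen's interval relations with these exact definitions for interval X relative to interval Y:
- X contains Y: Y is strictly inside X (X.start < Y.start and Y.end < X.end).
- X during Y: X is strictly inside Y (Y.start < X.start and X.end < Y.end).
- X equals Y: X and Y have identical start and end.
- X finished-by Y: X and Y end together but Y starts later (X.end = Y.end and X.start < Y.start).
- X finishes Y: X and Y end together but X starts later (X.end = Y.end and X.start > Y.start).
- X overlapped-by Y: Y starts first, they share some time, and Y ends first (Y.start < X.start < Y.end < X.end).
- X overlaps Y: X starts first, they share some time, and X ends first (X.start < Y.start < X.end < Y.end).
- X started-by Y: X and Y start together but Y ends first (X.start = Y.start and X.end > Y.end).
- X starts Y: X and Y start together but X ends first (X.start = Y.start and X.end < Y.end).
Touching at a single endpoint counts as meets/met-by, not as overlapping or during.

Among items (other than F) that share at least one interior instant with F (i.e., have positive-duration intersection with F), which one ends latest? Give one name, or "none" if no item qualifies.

S

Target F = [20:50, 21:20].
A [11:35, 18:15] → before → excluded.
D [12:20, 16:50] → before → excluded.
E [06:45, 10:35] → before → excluded.
H [13:30, 14:25] → before → excluded.
J [10:15, 11:05] → before → excluded.
P [17:10, 21:45] → contains → candidate.
Q [10:00, 10:40] → before → excluded.
R [07:35, 10:00] → before → excluded.
S [18:00, 22:30] → contains → candidate.
V [16:20, 21:15] → overlaps → candidate.
W [20:10, 21:40] → contains → candidate.
Among candidates, latest end is 22:30 → S.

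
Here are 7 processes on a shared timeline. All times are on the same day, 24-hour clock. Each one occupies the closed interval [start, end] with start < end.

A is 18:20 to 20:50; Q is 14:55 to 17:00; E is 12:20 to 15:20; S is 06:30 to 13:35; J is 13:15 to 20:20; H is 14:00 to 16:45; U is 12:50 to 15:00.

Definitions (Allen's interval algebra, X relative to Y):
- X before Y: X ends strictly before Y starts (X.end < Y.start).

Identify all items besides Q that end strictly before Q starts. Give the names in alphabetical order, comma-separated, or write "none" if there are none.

Target Q = [14:55, 17:00].
A [18:20, 20:50] → after → no.
E [12:20, 15:20] → overlaps → no.
H [14:00, 16:45] → overlaps → no.
J [13:15, 20:20] → contains → no.
S [06:30, 13:35] → before → yes.
U [12:50, 15:00] → overlaps → no.
Result: S.

S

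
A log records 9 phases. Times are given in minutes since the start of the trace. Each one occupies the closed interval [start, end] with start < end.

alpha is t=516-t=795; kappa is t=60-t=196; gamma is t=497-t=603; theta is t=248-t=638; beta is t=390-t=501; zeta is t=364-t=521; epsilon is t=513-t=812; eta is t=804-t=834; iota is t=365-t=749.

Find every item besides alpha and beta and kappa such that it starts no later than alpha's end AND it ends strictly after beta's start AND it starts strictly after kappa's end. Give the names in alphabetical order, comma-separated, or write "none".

epsilon, gamma, iota, theta, zeta

Conditions: its start is no later than alpha's end (X.start <= t=795) AND its end is strictly after beta's start (X.end > t=390) AND its start is strictly after kappa's end (X.start > t=196).
epsilon: start t=513 <= t=795? ✓; end t=812 > t=390? ✓; start t=513 > t=196? ✓ → yes.
eta: start t=804 <= t=795? ✗; end t=834 > t=390? ✓; start t=804 > t=196? ✓ → no.
gamma: start t=497 <= t=795? ✓; end t=603 > t=390? ✓; start t=497 > t=196? ✓ → yes.
iota: start t=365 <= t=795? ✓; end t=749 > t=390? ✓; start t=365 > t=196? ✓ → yes.
theta: start t=248 <= t=795? ✓; end t=638 > t=390? ✓; start t=248 > t=196? ✓ → yes.
zeta: start t=364 <= t=795? ✓; end t=521 > t=390? ✓; start t=364 > t=196? ✓ → yes.
Result: epsilon, gamma, iota, theta, zeta.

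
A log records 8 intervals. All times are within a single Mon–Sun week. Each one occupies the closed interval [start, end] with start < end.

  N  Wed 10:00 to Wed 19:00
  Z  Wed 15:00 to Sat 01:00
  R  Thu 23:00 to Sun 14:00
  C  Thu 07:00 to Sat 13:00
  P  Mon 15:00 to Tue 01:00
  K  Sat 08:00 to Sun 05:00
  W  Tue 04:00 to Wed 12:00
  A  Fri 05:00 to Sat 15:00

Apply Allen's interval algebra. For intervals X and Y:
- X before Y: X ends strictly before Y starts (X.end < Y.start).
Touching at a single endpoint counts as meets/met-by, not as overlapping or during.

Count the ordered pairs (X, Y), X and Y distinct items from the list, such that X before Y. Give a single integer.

Checking all 56 ordered pairs for relation 'before'; matching pairs in alphabetical order:
(N, A): N before A ✓
(N, C): N before C ✓
(N, K): N before K ✓
(N, R): N before R ✓
(P, A): P before A ✓
(P, C): P before C ✓
(P, K): P before K ✓
(P, N): P before N ✓
(P, R): P before R ✓
(P, W): P before W ✓
(P, Z): P before Z ✓
(W, A): W before A ✓
(W, C): W before C ✓
(W, K): W before K ✓
(W, R): W before R ✓
(W, Z): W before Z ✓
(Z, K): Z before K ✓
Count: 17.

17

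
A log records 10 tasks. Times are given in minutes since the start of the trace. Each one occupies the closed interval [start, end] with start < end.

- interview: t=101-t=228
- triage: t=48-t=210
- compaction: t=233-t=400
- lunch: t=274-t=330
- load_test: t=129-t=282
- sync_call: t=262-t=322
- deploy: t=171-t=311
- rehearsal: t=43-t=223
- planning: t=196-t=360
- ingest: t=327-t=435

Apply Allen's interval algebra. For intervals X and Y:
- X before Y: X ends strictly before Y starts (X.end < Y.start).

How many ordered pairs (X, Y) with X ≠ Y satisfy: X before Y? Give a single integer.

15

Checking all 90 ordered pairs for relation 'before'; matching pairs in alphabetical order:
(deploy, ingest): deploy before ingest ✓
(interview, compaction): interview before compaction ✓
(interview, ingest): interview before ingest ✓
(interview, lunch): interview before lunch ✓
(interview, sync_call): interview before sync_call ✓
(load_test, ingest): load_test before ingest ✓
(rehearsal, compaction): rehearsal before compaction ✓
(rehearsal, ingest): rehearsal before ingest ✓
(rehearsal, lunch): rehearsal before lunch ✓
(rehearsal, sync_call): rehearsal before sync_call ✓
(sync_call, ingest): sync_call before ingest ✓
(triage, compaction): triage before compaction ✓
(triage, ingest): triage before ingest ✓
(triage, lunch): triage before lunch ✓
(triage, sync_call): triage before sync_call ✓
Count: 15.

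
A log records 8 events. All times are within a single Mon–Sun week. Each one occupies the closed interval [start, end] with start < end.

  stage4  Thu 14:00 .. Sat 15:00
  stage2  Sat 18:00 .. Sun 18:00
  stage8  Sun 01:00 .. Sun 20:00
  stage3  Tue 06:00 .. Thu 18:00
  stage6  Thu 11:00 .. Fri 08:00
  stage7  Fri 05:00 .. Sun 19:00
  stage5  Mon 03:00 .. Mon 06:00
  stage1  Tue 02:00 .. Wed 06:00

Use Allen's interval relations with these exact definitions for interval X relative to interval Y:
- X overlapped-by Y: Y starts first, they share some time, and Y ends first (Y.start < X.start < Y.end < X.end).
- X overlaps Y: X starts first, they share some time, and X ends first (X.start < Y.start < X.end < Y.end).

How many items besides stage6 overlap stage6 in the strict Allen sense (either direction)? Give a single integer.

Target stage6 = [Thu 11:00, Fri 08:00].
stage1 [Tue 02:00, Wed 06:00] → before → no.
stage2 [Sat 18:00, Sun 18:00] → after → no.
stage3 [Tue 06:00, Thu 18:00] → overlaps → counts.
stage4 [Thu 14:00, Sat 15:00] → overlapped-by → counts.
stage5 [Mon 03:00, Mon 06:00] → before → no.
stage7 [Fri 05:00, Sun 19:00] → overlapped-by → counts.
stage8 [Sun 01:00, Sun 20:00] → after → no.
Total: 3.

3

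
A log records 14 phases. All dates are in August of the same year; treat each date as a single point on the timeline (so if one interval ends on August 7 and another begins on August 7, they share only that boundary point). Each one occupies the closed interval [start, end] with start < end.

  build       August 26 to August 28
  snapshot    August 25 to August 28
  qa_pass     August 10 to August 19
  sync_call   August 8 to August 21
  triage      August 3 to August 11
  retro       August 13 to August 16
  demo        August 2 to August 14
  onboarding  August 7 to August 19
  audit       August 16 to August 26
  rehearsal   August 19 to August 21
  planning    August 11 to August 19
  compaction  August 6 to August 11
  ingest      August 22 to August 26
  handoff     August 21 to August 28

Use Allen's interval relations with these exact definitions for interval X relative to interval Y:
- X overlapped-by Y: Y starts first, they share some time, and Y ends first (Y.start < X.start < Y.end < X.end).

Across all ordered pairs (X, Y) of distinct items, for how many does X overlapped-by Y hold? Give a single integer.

Checking all 182 ordered pairs for relation 'overlapped-by'; matching pairs in alphabetical order:
(audit, onboarding): audit overlapped-by onboarding ✓
(audit, planning): audit overlapped-by planning ✓
(audit, qa_pass): audit overlapped-by qa_pass ✓
(audit, sync_call): audit overlapped-by sync_call ✓
(handoff, audit): handoff overlapped-by audit ✓
(onboarding, compaction): onboarding overlapped-by compaction ✓
(onboarding, demo): onboarding overlapped-by demo ✓
(onboarding, triage): onboarding overlapped-by triage ✓
(planning, demo): planning overlapped-by demo ✓
(qa_pass, compaction): qa_pass overlapped-by compaction ✓
(qa_pass, demo): qa_pass overlapped-by demo ✓
(qa_pass, triage): qa_pass overlapped-by triage ✓
(retro, demo): retro overlapped-by demo ✓
(snapshot, audit): snapshot overlapped-by audit ✓
(snapshot, ingest): snapshot overlapped-by ingest ✓
(sync_call, compaction): sync_call overlapped-by compaction ✓
(sync_call, demo): sync_call overlapped-by demo ✓
(sync_call, onboarding): sync_call overlapped-by onboarding ✓
(sync_call, triage): sync_call overlapped-by triage ✓
Count: 19.

19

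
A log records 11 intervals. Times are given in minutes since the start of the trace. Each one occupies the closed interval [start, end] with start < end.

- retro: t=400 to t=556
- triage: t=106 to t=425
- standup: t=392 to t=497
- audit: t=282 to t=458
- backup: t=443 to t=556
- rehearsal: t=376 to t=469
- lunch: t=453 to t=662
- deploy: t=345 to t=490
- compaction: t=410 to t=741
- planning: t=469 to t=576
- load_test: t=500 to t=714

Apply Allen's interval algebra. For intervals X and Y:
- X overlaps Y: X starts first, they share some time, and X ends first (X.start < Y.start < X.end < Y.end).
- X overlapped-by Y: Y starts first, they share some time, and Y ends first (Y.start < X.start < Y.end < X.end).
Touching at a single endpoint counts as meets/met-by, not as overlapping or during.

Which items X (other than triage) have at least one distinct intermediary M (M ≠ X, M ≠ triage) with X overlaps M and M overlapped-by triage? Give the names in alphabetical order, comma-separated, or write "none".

Target triage = [t=106, t=425].
Intermediaries M with M overlapped-by triage: audit, compaction, deploy, rehearsal, retro, standup.
Via audit — items with X overlaps audit: none.
Via compaction — items with X overlaps compaction: audit, deploy, rehearsal, retro, standup.
Via deploy — items with X overlaps deploy: audit.
Via rehearsal — items with X overlaps rehearsal: audit.
Via retro — items with X overlaps retro: audit, deploy, rehearsal, standup.
Via standup — items with X overlaps standup: audit, deploy, rehearsal.
Union: audit, deploy, rehearsal, retro, standup.

audit, deploy, rehearsal, retro, standup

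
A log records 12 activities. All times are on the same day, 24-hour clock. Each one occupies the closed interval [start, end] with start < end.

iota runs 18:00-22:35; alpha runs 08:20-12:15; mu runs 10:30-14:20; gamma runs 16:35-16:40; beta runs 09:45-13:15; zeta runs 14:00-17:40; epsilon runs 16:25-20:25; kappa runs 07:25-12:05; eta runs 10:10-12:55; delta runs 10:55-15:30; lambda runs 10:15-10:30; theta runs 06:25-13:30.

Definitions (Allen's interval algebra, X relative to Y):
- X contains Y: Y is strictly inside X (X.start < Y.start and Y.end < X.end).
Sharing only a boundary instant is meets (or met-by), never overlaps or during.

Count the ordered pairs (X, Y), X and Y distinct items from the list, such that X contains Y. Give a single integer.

Checking all 132 ordered pairs for relation 'contains'; matching pairs in alphabetical order:
(alpha, lambda): alpha contains lambda ✓
(beta, eta): beta contains eta ✓
(beta, lambda): beta contains lambda ✓
(epsilon, gamma): epsilon contains gamma ✓
(eta, lambda): eta contains lambda ✓
(kappa, lambda): kappa contains lambda ✓
(theta, alpha): theta contains alpha ✓
(theta, beta): theta contains beta ✓
(theta, eta): theta contains eta ✓
(theta, kappa): theta contains kappa ✓
(theta, lambda): theta contains lambda ✓
(zeta, gamma): zeta contains gamma ✓
Count: 12.

12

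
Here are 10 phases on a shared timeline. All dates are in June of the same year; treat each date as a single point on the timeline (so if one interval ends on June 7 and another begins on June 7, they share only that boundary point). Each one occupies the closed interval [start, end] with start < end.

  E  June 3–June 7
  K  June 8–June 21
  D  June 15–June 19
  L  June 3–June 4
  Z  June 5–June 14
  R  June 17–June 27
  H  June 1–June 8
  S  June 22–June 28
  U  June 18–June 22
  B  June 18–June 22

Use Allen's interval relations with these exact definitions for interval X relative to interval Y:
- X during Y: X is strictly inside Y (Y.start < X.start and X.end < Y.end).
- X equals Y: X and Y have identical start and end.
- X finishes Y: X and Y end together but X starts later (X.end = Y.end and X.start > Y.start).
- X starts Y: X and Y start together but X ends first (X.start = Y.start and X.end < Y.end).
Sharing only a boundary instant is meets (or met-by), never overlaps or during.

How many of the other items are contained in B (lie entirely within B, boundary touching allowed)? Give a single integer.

Target B = [June 18, June 22].
D [June 15, June 19] → overlaps → no.
E [June 3, June 7] → before → no.
H [June 1, June 8] → before → no.
K [June 8, June 21] → overlaps → no.
L [June 3, June 4] → before → no.
R [June 17, June 27] → contains → no.
S [June 22, June 28] → met-by → no.
U [June 18, June 22] → equals → counts.
Z [June 5, June 14] → before → no.
Total: 1.

1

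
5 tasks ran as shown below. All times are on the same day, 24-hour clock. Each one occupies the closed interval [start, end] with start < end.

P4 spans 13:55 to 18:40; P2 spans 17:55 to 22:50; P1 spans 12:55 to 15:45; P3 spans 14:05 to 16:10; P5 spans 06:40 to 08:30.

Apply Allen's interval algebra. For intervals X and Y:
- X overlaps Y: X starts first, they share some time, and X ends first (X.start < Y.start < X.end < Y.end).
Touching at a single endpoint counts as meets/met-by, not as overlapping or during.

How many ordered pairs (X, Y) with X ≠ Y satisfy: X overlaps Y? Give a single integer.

Checking all 20 ordered pairs for relation 'overlaps'; matching pairs in alphabetical order:
(P1, P3): P1 overlaps P3 ✓
(P1, P4): P1 overlaps P4 ✓
(P4, P2): P4 overlaps P2 ✓
Count: 3.

3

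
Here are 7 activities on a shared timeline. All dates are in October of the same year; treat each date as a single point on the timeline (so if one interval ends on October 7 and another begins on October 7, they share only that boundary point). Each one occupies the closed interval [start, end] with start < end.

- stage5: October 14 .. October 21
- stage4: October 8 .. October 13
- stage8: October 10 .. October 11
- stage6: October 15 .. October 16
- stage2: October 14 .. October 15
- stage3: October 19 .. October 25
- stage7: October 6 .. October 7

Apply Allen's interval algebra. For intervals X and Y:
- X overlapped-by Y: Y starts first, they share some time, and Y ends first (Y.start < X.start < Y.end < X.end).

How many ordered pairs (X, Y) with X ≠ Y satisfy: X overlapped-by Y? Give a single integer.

1

Checking all 42 ordered pairs for relation 'overlapped-by'; matching pairs in alphabetical order:
(stage3, stage5): stage3 overlapped-by stage5 ✓
Count: 1.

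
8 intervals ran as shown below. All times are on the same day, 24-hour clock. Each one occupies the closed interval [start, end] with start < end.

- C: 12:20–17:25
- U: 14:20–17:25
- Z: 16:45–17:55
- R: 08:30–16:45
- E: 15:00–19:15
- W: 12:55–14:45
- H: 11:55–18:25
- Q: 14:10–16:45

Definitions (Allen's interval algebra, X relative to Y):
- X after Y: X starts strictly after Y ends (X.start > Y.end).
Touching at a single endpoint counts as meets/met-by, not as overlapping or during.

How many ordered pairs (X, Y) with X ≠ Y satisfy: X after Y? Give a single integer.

Checking all 56 ordered pairs for relation 'after'; matching pairs in alphabetical order:
(E, W): E after W ✓
(Z, W): Z after W ✓
Count: 2.

2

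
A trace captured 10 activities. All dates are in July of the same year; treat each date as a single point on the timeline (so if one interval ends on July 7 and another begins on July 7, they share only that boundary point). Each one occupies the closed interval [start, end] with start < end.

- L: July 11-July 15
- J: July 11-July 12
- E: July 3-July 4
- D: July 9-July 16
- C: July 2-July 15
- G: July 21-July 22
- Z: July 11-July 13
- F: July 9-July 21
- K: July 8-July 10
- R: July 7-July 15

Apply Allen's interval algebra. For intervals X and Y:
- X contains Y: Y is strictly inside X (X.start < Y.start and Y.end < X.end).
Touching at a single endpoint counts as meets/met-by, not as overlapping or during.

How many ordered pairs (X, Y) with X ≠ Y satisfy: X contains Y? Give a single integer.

Checking all 90 ordered pairs for relation 'contains'; matching pairs in alphabetical order:
(C, E): C contains E ✓
(C, J): C contains J ✓
(C, K): C contains K ✓
(C, Z): C contains Z ✓
(D, J): D contains J ✓
(D, L): D contains L ✓
(D, Z): D contains Z ✓
(F, J): F contains J ✓
(F, L): F contains L ✓
(F, Z): F contains Z ✓
(R, J): R contains J ✓
(R, K): R contains K ✓
(R, Z): R contains Z ✓
Count: 13.

13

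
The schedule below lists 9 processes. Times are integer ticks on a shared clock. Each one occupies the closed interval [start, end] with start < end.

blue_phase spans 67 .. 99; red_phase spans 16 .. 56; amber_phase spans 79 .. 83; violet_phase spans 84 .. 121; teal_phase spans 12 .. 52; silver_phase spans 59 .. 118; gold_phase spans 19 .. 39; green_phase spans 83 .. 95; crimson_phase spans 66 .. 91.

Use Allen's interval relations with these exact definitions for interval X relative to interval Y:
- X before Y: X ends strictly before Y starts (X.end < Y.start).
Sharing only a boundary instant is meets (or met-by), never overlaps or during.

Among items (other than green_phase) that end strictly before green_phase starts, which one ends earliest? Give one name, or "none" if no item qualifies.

Target green_phase = [83, 95].
amber_phase [79, 83] → meets → excluded.
blue_phase [67, 99] → contains → excluded.
crimson_phase [66, 91] → overlaps → excluded.
gold_phase [19, 39] → before → candidate.
red_phase [16, 56] → before → candidate.
silver_phase [59, 118] → contains → excluded.
teal_phase [12, 52] → before → candidate.
violet_phase [84, 121] → overlapped-by → excluded.
Among candidates, earliest end is 39 → gold_phase.

gold_phase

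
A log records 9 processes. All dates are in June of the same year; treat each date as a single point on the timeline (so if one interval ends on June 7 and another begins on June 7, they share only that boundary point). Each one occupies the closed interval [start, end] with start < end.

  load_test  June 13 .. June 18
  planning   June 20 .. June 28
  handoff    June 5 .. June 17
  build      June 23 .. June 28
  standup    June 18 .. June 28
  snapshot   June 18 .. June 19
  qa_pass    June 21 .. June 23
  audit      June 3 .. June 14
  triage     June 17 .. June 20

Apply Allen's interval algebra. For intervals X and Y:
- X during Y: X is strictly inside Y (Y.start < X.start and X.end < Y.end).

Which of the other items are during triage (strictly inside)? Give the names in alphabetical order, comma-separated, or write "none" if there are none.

snapshot

Target triage = [June 17, June 20].
audit [June 3, June 14] → before → no.
build [June 23, June 28] → after → no.
handoff [June 5, June 17] → meets → no.
load_test [June 13, June 18] → overlaps → no.
planning [June 20, June 28] → met-by → no.
qa_pass [June 21, June 23] → after → no.
snapshot [June 18, June 19] → during → yes.
standup [June 18, June 28] → overlapped-by → no.
Result: snapshot.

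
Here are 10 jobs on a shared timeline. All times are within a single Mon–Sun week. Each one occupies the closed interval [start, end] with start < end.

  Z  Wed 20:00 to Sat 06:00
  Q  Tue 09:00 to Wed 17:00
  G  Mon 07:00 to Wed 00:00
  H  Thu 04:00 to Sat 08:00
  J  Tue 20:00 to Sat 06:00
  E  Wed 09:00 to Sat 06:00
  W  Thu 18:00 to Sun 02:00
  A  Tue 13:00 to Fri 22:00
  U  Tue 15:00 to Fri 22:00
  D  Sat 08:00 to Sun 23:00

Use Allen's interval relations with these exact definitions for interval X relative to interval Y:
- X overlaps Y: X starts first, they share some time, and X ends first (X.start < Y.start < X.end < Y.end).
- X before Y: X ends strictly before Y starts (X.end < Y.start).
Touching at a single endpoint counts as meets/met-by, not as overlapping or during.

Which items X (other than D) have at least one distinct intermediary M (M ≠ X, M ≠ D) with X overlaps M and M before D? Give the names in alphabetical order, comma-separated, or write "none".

Target D = [Sat 08:00, Sun 23:00].
Intermediaries M with M before D: A, E, G, J, Q, U, Z.
Via A — items with X overlaps A: G, Q.
Via E — items with X overlaps E: A, Q, U.
Via G — items with X overlaps G: none.
Via J — items with X overlaps J: A, G, Q, U.
Via Q — items with X overlaps Q: G.
Via U — items with X overlaps U: G, Q.
Via Z — items with X overlaps Z: A, U.
Union: A, G, Q, U.

A, G, Q, U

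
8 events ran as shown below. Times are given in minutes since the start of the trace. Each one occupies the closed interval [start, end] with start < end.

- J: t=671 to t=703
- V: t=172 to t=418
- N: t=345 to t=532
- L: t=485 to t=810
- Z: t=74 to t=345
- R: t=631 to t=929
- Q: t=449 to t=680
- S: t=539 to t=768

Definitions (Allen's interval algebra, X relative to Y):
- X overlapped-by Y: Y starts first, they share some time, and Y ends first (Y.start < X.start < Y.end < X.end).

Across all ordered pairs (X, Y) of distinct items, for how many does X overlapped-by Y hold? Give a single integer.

10

Checking all 56 ordered pairs for relation 'overlapped-by'; matching pairs in alphabetical order:
(J, Q): J overlapped-by Q ✓
(L, N): L overlapped-by N ✓
(L, Q): L overlapped-by Q ✓
(N, V): N overlapped-by V ✓
(Q, N): Q overlapped-by N ✓
(R, L): R overlapped-by L ✓
(R, Q): R overlapped-by Q ✓
(R, S): R overlapped-by S ✓
(S, Q): S overlapped-by Q ✓
(V, Z): V overlapped-by Z ✓
Count: 10.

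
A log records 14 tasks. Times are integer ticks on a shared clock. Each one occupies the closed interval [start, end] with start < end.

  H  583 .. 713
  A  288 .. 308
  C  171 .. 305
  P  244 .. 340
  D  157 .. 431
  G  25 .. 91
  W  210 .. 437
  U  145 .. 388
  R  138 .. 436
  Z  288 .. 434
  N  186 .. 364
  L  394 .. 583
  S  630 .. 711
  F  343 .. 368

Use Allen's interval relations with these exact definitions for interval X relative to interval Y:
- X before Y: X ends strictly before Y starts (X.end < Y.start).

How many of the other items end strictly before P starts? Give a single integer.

1

Target P = [244, 340].
A [288, 308] → during → no.
C [171, 305] → overlaps → no.
D [157, 431] → contains → no.
F [343, 368] → after → no.
G [25, 91] → before → counts.
H [583, 713] → after → no.
L [394, 583] → after → no.
N [186, 364] → contains → no.
R [138, 436] → contains → no.
S [630, 711] → after → no.
U [145, 388] → contains → no.
W [210, 437] → contains → no.
Z [288, 434] → overlapped-by → no.
Total: 1.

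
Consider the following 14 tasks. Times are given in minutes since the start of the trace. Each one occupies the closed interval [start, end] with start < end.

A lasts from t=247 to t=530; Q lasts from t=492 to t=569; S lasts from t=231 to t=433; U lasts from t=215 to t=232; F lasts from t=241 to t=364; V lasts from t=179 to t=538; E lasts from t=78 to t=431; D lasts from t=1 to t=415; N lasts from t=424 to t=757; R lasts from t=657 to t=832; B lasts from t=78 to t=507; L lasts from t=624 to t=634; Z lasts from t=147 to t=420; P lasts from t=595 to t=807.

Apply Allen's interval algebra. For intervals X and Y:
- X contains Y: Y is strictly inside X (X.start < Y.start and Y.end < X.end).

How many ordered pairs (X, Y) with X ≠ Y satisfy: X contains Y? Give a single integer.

Checking all 182 ordered pairs for relation 'contains'; matching pairs in alphabetical order:
(B, F): B contains F ✓
(B, S): B contains S ✓
(B, U): B contains U ✓
(B, Z): B contains Z ✓
(D, F): D contains F ✓
(D, U): D contains U ✓
(E, F): E contains F ✓
(E, U): E contains U ✓
(E, Z): E contains Z ✓
(N, L): N contains L ✓
(N, Q): N contains Q ✓
(P, L): P contains L ✓
(S, F): S contains F ✓
(V, A): V contains A ✓
(V, F): V contains F ✓
(V, S): V contains S ✓
(V, U): V contains U ✓
(Z, F): Z contains F ✓
(Z, U): Z contains U ✓
Count: 19.

19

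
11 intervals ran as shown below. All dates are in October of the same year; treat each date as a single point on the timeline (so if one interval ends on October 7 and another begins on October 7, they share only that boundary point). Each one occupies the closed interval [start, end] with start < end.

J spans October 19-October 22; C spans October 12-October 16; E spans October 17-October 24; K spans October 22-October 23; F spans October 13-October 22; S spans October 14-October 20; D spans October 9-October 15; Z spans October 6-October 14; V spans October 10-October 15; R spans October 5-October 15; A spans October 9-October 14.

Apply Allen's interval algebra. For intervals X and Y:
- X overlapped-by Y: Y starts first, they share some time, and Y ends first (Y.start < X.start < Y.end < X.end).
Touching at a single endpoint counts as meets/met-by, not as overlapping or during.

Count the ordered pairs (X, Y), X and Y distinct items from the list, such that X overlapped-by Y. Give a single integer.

Checking all 110 ordered pairs for relation 'overlapped-by'; matching pairs in alphabetical order:
(C, A): C overlapped-by A ✓
(C, D): C overlapped-by D ✓
(C, R): C overlapped-by R ✓
(C, V): C overlapped-by V ✓
(C, Z): C overlapped-by Z ✓
(D, Z): D overlapped-by Z ✓
(E, F): E overlapped-by F ✓
(E, S): E overlapped-by S ✓
(F, A): F overlapped-by A ✓
(F, C): F overlapped-by C ✓
(F, D): F overlapped-by D ✓
(F, R): F overlapped-by R ✓
(F, V): F overlapped-by V ✓
(F, Z): F overlapped-by Z ✓
(J, S): J overlapped-by S ✓
(S, C): S overlapped-by C ✓
(S, D): S overlapped-by D ✓
(S, R): S overlapped-by R ✓
(S, V): S overlapped-by V ✓
(V, A): V overlapped-by A ✓
(V, Z): V overlapped-by Z ✓
Count: 21.

21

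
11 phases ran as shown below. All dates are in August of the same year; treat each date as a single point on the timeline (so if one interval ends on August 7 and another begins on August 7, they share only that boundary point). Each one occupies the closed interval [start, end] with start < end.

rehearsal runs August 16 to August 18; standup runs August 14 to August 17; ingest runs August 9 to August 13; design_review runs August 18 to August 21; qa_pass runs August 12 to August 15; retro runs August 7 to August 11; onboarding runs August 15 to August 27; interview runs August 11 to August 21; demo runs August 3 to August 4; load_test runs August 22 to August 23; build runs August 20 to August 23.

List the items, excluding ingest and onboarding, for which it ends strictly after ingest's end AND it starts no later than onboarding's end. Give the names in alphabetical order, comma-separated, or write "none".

build, design_review, interview, load_test, qa_pass, rehearsal, standup

Conditions: its end is strictly after ingest's end (X.end > August 13) AND its start is no later than onboarding's end (X.start <= August 27).
build: end August 23 > August 13? ✓; start August 20 <= August 27? ✓ → yes.
demo: end August 4 > August 13? ✗; start August 3 <= August 27? ✓ → no.
design_review: end August 21 > August 13? ✓; start August 18 <= August 27? ✓ → yes.
interview: end August 21 > August 13? ✓; start August 11 <= August 27? ✓ → yes.
load_test: end August 23 > August 13? ✓; start August 22 <= August 27? ✓ → yes.
qa_pass: end August 15 > August 13? ✓; start August 12 <= August 27? ✓ → yes.
rehearsal: end August 18 > August 13? ✓; start August 16 <= August 27? ✓ → yes.
retro: end August 11 > August 13? ✗; start August 7 <= August 27? ✓ → no.
standup: end August 17 > August 13? ✓; start August 14 <= August 27? ✓ → yes.
Result: build, design_review, interview, load_test, qa_pass, rehearsal, standup.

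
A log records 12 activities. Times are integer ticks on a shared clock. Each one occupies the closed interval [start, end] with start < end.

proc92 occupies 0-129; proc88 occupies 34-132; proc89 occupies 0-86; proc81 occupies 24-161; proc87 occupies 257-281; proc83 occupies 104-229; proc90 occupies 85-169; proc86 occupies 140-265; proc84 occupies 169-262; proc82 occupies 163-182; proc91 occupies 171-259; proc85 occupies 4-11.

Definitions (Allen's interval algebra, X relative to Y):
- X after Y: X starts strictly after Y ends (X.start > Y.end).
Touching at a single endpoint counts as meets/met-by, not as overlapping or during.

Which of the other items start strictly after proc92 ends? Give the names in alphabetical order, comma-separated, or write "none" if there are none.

proc82, proc84, proc86, proc87, proc91

Target proc92 = [0, 129].
proc81 [24, 161] → overlapped-by → no.
proc82 [163, 182] → after → yes.
proc83 [104, 229] → overlapped-by → no.
proc84 [169, 262] → after → yes.
proc85 [4, 11] → during → no.
proc86 [140, 265] → after → yes.
proc87 [257, 281] → after → yes.
proc88 [34, 132] → overlapped-by → no.
proc89 [0, 86] → starts → no.
proc90 [85, 169] → overlapped-by → no.
proc91 [171, 259] → after → yes.
Result: proc82, proc84, proc86, proc87, proc91.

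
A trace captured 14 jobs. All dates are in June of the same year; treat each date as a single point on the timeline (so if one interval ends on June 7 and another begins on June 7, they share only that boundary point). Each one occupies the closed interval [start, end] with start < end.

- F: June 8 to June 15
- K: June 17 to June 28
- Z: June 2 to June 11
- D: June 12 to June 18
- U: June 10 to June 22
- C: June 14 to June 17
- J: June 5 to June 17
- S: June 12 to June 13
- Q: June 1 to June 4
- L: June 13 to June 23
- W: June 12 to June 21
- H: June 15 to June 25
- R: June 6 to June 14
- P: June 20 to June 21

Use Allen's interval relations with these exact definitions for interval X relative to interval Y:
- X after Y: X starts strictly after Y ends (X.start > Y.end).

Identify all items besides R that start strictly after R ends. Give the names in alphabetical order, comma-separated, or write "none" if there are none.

H, K, P

Target R = [June 6, June 14].
C [June 14, June 17] → met-by → no.
D [June 12, June 18] → overlapped-by → no.
F [June 8, June 15] → overlapped-by → no.
H [June 15, June 25] → after → yes.
J [June 5, June 17] → contains → no.
K [June 17, June 28] → after → yes.
L [June 13, June 23] → overlapped-by → no.
P [June 20, June 21] → after → yes.
Q [June 1, June 4] → before → no.
S [June 12, June 13] → during → no.
U [June 10, June 22] → overlapped-by → no.
W [June 12, June 21] → overlapped-by → no.
Z [June 2, June 11] → overlaps → no.
Result: H, K, P.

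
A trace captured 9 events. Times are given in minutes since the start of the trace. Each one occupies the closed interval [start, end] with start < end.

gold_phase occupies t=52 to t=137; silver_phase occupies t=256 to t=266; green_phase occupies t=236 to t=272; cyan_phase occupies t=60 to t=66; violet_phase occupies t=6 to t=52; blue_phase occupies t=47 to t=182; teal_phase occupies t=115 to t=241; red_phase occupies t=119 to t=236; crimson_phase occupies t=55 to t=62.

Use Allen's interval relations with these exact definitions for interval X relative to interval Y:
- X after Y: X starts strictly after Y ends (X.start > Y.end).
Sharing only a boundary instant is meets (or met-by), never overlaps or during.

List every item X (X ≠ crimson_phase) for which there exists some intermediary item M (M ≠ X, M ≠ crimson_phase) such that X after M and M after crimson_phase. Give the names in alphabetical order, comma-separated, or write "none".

Target crimson_phase = [t=55, t=62].
Intermediaries M with M after crimson_phase: green_phase, red_phase, silver_phase, teal_phase.
Via green_phase — items with X after green_phase: none.
Via red_phase — items with X after red_phase: silver_phase.
Via silver_phase — items with X after silver_phase: none.
Via teal_phase — items with X after teal_phase: silver_phase.
Union: silver_phase.

silver_phase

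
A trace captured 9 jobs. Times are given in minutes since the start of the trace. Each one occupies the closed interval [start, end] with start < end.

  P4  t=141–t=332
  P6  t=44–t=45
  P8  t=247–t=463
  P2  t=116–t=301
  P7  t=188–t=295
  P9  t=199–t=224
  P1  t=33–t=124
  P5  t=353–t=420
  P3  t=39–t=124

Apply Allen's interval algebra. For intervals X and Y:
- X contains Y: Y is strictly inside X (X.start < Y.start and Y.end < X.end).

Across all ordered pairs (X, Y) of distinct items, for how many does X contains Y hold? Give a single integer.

8

Checking all 72 ordered pairs for relation 'contains'; matching pairs in alphabetical order:
(P1, P6): P1 contains P6 ✓
(P2, P7): P2 contains P7 ✓
(P2, P9): P2 contains P9 ✓
(P3, P6): P3 contains P6 ✓
(P4, P7): P4 contains P7 ✓
(P4, P9): P4 contains P9 ✓
(P7, P9): P7 contains P9 ✓
(P8, P5): P8 contains P5 ✓
Count: 8.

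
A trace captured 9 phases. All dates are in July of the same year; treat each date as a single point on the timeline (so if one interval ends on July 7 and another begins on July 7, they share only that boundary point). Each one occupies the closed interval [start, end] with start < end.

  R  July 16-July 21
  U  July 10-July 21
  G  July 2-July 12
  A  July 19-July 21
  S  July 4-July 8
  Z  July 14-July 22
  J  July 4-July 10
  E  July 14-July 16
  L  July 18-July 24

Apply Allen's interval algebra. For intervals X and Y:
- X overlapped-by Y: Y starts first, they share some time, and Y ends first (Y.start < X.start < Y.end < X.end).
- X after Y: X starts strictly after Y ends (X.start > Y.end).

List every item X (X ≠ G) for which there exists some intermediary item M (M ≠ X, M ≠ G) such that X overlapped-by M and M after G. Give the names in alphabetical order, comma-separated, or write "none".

Target G = [July 2, July 12].
Intermediaries M with M after G: A, E, L, R, Z.
Via A — items with X overlapped-by A: none.
Via E — items with X overlapped-by E: none.
Via L — items with X overlapped-by L: none.
Via R — items with X overlapped-by R: L.
Via Z — items with X overlapped-by Z: L.
Union: L.

L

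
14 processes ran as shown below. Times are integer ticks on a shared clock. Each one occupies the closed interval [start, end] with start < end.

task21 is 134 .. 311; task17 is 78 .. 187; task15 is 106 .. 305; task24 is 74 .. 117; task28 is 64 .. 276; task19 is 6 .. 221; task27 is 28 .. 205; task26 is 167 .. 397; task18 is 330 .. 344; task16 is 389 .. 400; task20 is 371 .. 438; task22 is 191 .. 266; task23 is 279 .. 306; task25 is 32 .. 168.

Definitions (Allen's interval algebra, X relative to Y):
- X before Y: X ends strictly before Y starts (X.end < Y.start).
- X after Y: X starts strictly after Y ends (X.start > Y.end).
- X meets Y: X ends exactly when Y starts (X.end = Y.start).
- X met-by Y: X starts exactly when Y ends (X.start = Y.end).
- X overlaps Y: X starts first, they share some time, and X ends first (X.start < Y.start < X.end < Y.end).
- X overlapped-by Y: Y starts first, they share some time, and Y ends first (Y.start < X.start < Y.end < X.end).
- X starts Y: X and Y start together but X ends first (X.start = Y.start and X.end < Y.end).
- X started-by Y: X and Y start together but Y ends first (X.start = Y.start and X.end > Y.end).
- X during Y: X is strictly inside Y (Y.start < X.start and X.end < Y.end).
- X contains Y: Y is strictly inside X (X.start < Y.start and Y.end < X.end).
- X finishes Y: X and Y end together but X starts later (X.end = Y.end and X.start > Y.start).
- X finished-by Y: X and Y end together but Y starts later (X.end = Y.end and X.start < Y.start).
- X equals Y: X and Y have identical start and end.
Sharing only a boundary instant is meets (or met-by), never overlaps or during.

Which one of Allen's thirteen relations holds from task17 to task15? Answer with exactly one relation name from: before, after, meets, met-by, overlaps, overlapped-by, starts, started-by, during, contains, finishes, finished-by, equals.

overlaps

task17 = [78, 187]; task15 = [106, 305].
Compare endpoints: task17.start < task15.start, task17.start < task15.end, task17.end > task15.start, task17.end < task15.end.
That pattern is 'overlaps'.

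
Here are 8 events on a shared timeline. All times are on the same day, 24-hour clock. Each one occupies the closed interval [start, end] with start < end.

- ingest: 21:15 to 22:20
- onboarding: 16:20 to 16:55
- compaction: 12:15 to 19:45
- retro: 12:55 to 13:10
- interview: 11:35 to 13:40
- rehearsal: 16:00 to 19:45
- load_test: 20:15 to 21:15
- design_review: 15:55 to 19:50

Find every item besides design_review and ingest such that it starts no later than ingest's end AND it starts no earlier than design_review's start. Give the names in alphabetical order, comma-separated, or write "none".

load_test, onboarding, rehearsal

Conditions: its start is no later than ingest's end (X.start <= 22:20) AND its start is no earlier than design_review's start (X.start >= 15:55).
compaction: start 12:15 <= 22:20? ✓; start 12:15 >= 15:55? ✗ → no.
interview: start 11:35 <= 22:20? ✓; start 11:35 >= 15:55? ✗ → no.
load_test: start 20:15 <= 22:20? ✓; start 20:15 >= 15:55? ✓ → yes.
onboarding: start 16:20 <= 22:20? ✓; start 16:20 >= 15:55? ✓ → yes.
rehearsal: start 16:00 <= 22:20? ✓; start 16:00 >= 15:55? ✓ → yes.
retro: start 12:55 <= 22:20? ✓; start 12:55 >= 15:55? ✗ → no.
Result: load_test, onboarding, rehearsal.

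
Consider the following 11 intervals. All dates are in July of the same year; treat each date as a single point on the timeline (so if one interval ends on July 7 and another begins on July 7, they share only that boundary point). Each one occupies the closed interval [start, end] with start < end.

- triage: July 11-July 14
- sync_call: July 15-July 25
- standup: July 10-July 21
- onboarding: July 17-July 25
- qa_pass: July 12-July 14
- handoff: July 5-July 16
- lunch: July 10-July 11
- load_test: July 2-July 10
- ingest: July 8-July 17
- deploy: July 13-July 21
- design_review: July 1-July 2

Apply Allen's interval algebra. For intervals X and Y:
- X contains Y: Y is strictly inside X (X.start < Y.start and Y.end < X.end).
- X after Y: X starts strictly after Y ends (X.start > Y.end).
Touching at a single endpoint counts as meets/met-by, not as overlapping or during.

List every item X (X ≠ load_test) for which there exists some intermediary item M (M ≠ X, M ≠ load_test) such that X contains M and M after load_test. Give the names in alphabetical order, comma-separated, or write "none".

handoff, ingest, standup

Target load_test = [July 2, July 10].
Intermediaries M with M after load_test: deploy, onboarding, qa_pass, sync_call, triage.
Via deploy — items with X contains deploy: none.
Via onboarding — items with X contains onboarding: none.
Via qa_pass — items with X contains qa_pass: handoff, ingest, standup.
Via sync_call — items with X contains sync_call: none.
Via triage — items with X contains triage: handoff, ingest, standup.
Union: handoff, ingest, standup.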